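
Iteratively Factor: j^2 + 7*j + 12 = (j + 3)*(j + 4)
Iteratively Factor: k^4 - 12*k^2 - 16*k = (k + 2)*(k^3 - 2*k^2 - 8*k) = (k + 2)^2*(k^2 - 4*k) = k*(k + 2)^2*(k - 4)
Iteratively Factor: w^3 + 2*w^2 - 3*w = (w + 3)*(w^2 - w) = (w - 1)*(w + 3)*(w)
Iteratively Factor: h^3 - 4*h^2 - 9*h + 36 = (h - 3)*(h^2 - h - 12) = (h - 3)*(h + 3)*(h - 4)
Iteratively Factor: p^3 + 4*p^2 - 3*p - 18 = (p + 3)*(p^2 + p - 6) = (p + 3)^2*(p - 2)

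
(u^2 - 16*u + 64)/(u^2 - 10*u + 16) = (u - 8)/(u - 2)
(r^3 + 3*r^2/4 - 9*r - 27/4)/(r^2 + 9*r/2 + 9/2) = (4*r^2 - 9*r - 9)/(2*(2*r + 3))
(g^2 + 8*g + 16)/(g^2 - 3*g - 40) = (g^2 + 8*g + 16)/(g^2 - 3*g - 40)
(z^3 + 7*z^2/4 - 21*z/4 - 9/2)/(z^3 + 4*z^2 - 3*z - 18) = (z + 3/4)/(z + 3)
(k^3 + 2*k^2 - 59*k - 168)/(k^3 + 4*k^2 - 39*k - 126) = (k - 8)/(k - 6)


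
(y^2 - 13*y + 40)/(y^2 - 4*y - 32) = (y - 5)/(y + 4)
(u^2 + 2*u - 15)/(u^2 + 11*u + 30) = (u - 3)/(u + 6)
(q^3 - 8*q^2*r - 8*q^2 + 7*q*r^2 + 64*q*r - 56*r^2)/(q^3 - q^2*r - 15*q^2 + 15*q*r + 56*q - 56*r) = (q - 7*r)/(q - 7)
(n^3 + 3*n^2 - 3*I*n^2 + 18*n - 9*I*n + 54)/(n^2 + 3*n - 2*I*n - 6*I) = (n^2 - 3*I*n + 18)/(n - 2*I)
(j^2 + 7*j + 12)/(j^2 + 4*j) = (j + 3)/j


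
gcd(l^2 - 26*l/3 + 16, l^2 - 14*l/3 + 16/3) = l - 8/3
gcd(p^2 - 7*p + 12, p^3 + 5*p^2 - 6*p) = 1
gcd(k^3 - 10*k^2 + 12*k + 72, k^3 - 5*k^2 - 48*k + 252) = k^2 - 12*k + 36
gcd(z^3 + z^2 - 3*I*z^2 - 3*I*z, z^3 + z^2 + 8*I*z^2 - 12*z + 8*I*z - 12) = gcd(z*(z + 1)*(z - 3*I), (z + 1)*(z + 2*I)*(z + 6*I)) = z + 1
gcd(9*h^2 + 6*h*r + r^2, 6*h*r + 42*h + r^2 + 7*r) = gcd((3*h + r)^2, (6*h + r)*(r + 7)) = 1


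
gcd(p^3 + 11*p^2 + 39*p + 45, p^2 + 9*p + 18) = p + 3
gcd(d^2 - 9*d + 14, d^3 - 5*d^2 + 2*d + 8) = d - 2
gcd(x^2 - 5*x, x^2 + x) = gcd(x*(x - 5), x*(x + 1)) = x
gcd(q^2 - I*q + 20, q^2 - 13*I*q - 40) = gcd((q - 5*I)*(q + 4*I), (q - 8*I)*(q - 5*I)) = q - 5*I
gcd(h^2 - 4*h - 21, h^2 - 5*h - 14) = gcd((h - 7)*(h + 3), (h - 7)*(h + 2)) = h - 7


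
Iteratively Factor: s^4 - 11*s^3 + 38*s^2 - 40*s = (s)*(s^3 - 11*s^2 + 38*s - 40) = s*(s - 2)*(s^2 - 9*s + 20) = s*(s - 4)*(s - 2)*(s - 5)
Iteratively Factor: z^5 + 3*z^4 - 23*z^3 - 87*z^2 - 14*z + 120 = (z + 3)*(z^4 - 23*z^2 - 18*z + 40) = (z - 5)*(z + 3)*(z^3 + 5*z^2 + 2*z - 8) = (z - 5)*(z + 2)*(z + 3)*(z^2 + 3*z - 4) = (z - 5)*(z - 1)*(z + 2)*(z + 3)*(z + 4)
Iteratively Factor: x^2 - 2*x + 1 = (x - 1)*(x - 1)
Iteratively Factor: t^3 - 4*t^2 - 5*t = (t - 5)*(t^2 + t) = (t - 5)*(t + 1)*(t)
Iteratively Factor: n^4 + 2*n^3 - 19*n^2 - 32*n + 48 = (n - 4)*(n^3 + 6*n^2 + 5*n - 12) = (n - 4)*(n + 3)*(n^2 + 3*n - 4) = (n - 4)*(n + 3)*(n + 4)*(n - 1)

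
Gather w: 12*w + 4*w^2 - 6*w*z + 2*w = 4*w^2 + w*(14 - 6*z)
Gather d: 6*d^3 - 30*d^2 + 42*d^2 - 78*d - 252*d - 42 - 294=6*d^3 + 12*d^2 - 330*d - 336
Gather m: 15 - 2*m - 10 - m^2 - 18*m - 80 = -m^2 - 20*m - 75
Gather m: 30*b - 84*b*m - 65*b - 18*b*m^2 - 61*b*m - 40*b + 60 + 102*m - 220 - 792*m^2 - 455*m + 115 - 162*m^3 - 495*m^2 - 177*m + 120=-75*b - 162*m^3 + m^2*(-18*b - 1287) + m*(-145*b - 530) + 75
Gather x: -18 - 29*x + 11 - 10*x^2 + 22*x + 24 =-10*x^2 - 7*x + 17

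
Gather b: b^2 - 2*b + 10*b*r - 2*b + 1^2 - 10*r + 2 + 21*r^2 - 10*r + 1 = b^2 + b*(10*r - 4) + 21*r^2 - 20*r + 4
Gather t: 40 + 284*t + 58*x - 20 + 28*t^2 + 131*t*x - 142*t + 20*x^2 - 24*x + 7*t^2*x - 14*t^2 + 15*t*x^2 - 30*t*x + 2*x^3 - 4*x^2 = t^2*(7*x + 14) + t*(15*x^2 + 101*x + 142) + 2*x^3 + 16*x^2 + 34*x + 20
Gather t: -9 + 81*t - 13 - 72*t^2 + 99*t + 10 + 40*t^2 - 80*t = -32*t^2 + 100*t - 12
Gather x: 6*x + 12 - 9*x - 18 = -3*x - 6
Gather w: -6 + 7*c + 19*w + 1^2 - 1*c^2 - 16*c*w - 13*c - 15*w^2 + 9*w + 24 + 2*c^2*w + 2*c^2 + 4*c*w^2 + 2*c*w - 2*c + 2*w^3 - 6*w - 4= c^2 - 8*c + 2*w^3 + w^2*(4*c - 15) + w*(2*c^2 - 14*c + 22) + 15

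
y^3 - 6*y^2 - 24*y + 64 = (y - 8)*(y - 2)*(y + 4)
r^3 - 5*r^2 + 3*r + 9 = (r - 3)^2*(r + 1)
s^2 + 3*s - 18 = (s - 3)*(s + 6)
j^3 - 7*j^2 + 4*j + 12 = (j - 6)*(j - 2)*(j + 1)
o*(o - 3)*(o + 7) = o^3 + 4*o^2 - 21*o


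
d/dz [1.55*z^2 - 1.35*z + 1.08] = 3.1*z - 1.35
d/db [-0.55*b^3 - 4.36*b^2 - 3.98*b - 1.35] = -1.65*b^2 - 8.72*b - 3.98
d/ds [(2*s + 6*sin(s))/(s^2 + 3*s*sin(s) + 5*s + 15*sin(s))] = -2/(s^2 + 10*s + 25)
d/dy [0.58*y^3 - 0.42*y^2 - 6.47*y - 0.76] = 1.74*y^2 - 0.84*y - 6.47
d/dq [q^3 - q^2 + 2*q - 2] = 3*q^2 - 2*q + 2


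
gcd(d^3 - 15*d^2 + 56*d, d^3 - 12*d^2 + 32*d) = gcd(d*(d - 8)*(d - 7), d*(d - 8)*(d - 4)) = d^2 - 8*d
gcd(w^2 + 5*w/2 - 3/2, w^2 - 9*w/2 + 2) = w - 1/2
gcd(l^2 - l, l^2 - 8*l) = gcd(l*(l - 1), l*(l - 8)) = l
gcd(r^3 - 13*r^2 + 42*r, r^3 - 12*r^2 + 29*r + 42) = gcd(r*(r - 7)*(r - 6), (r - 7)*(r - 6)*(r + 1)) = r^2 - 13*r + 42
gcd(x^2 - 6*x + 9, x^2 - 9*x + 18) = x - 3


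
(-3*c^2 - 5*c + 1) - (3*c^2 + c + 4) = -6*c^2 - 6*c - 3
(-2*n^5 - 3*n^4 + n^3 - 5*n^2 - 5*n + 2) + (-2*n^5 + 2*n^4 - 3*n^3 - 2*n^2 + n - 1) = -4*n^5 - n^4 - 2*n^3 - 7*n^2 - 4*n + 1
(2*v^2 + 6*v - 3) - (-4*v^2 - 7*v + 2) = 6*v^2 + 13*v - 5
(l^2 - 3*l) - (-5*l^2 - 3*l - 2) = 6*l^2 + 2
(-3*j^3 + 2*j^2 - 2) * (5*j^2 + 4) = -15*j^5 + 10*j^4 - 12*j^3 - 2*j^2 - 8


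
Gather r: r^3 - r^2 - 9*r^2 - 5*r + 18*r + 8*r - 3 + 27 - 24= r^3 - 10*r^2 + 21*r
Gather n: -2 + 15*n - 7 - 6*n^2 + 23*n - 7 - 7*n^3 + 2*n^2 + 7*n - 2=-7*n^3 - 4*n^2 + 45*n - 18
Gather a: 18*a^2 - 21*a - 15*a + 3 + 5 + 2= 18*a^2 - 36*a + 10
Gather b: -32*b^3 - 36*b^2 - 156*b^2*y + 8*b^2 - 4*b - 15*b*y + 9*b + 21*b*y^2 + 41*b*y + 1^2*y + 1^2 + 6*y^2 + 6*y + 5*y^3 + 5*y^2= -32*b^3 + b^2*(-156*y - 28) + b*(21*y^2 + 26*y + 5) + 5*y^3 + 11*y^2 + 7*y + 1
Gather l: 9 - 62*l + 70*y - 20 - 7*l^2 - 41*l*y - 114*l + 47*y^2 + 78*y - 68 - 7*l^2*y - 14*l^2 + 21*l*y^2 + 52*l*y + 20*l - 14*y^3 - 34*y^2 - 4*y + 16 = l^2*(-7*y - 21) + l*(21*y^2 + 11*y - 156) - 14*y^3 + 13*y^2 + 144*y - 63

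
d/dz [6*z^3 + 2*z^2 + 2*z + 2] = 18*z^2 + 4*z + 2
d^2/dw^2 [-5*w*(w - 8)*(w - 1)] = 90 - 30*w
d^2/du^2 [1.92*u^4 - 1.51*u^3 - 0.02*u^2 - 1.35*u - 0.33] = 23.04*u^2 - 9.06*u - 0.04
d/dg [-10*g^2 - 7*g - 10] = -20*g - 7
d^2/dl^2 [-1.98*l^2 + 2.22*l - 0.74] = -3.96000000000000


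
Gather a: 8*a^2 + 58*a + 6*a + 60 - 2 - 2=8*a^2 + 64*a + 56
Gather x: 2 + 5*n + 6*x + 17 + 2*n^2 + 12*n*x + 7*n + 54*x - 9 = 2*n^2 + 12*n + x*(12*n + 60) + 10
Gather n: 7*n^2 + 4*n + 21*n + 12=7*n^2 + 25*n + 12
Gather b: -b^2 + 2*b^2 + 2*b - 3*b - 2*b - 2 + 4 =b^2 - 3*b + 2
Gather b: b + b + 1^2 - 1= 2*b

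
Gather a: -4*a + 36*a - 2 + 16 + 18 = 32*a + 32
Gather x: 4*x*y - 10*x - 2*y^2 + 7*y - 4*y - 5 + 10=x*(4*y - 10) - 2*y^2 + 3*y + 5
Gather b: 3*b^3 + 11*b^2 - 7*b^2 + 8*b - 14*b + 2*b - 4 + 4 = 3*b^3 + 4*b^2 - 4*b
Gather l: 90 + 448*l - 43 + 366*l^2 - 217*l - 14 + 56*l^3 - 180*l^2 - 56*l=56*l^3 + 186*l^2 + 175*l + 33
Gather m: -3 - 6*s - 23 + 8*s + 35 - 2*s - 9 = 0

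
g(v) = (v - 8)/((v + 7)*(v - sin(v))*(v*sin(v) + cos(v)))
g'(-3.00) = -9.50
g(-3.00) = -1.70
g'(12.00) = -0.00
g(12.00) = 0.00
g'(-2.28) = -0.80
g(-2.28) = 1.33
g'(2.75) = -34.82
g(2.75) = -1.82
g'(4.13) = -0.02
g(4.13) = 0.02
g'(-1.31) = 6.55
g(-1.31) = 3.12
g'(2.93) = -4.63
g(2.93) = 0.52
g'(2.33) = -0.10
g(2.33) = -0.38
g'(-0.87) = 36.73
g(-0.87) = 10.45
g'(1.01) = 13.59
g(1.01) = -3.86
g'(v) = -v*(v - 8)*cos(v)/((v + 7)*(v - sin(v))*(v*sin(v) + cos(v))^2) + (v - 8)*(cos(v) - 1)/((v + 7)*(v - sin(v))^2*(v*sin(v) + cos(v))) - (v - 8)/((v + 7)^2*(v - sin(v))*(v*sin(v) + cos(v))) + 1/((v + 7)*(v - sin(v))*(v*sin(v) + cos(v))) = (-v*(v - 8)*(v + 7)*(v - sin(v))*cos(v) + (8 - v)*(v - sin(v))*(v*sin(v) + cos(v)) + (v - 8)*(v + 7)*(v*sin(v) + cos(v))*(cos(v) - 1) + (v + 7)*(v - sin(v))*(v*sin(v) + cos(v)))/((v + 7)^2*(v - sin(v))^2*(v*sin(v) + cos(v))^2)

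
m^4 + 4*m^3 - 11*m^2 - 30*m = m*(m - 3)*(m + 2)*(m + 5)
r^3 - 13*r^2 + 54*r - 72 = (r - 6)*(r - 4)*(r - 3)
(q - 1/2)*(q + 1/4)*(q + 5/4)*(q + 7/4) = q^4 + 11*q^3/4 + 21*q^2/16 - 59*q/64 - 35/128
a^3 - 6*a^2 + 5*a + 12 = (a - 4)*(a - 3)*(a + 1)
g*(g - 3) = g^2 - 3*g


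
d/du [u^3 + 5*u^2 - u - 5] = 3*u^2 + 10*u - 1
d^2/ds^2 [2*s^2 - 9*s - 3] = 4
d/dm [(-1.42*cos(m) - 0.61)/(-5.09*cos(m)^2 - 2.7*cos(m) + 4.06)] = (7.2278*cos(m)^2 + 6.2098*cos(m) + 7.4122)*sin(m)/(25.9081*cos(m)^4 + 27.486*cos(m)^3 - 34.0408*cos(m)^2 - 21.924*cos(m) + 16.4836)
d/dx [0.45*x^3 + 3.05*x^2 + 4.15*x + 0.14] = 1.35*x^2 + 6.1*x + 4.15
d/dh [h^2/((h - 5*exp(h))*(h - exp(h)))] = h*(-h*(1 - exp(h))*(h - 5*exp(h)) + h*(h - exp(h))*(5*exp(h) - 1) + 2*(h - 5*exp(h))*(h - exp(h)))/((h - 5*exp(h))^2*(h - exp(h))^2)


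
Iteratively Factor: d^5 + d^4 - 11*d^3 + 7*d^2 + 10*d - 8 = (d - 1)*(d^4 + 2*d^3 - 9*d^2 - 2*d + 8) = (d - 1)^2*(d^3 + 3*d^2 - 6*d - 8) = (d - 1)^2*(d + 4)*(d^2 - d - 2) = (d - 2)*(d - 1)^2*(d + 4)*(d + 1)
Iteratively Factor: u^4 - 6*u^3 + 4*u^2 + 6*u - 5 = (u - 5)*(u^3 - u^2 - u + 1) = (u - 5)*(u + 1)*(u^2 - 2*u + 1) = (u - 5)*(u - 1)*(u + 1)*(u - 1)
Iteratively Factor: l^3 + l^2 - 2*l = (l)*(l^2 + l - 2) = l*(l + 2)*(l - 1)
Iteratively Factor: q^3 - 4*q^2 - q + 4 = (q - 4)*(q^2 - 1) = (q - 4)*(q - 1)*(q + 1)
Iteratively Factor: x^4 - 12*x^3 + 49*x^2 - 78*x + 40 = (x - 2)*(x^3 - 10*x^2 + 29*x - 20) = (x - 2)*(x - 1)*(x^2 - 9*x + 20) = (x - 4)*(x - 2)*(x - 1)*(x - 5)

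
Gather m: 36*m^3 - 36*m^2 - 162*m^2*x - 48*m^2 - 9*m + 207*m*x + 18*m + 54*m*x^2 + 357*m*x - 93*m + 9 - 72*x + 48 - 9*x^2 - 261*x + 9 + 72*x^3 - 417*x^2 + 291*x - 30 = 36*m^3 + m^2*(-162*x - 84) + m*(54*x^2 + 564*x - 84) + 72*x^3 - 426*x^2 - 42*x + 36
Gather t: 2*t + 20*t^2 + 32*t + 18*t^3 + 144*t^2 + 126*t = 18*t^3 + 164*t^2 + 160*t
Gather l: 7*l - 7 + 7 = 7*l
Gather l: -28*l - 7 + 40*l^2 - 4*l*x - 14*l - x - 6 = 40*l^2 + l*(-4*x - 42) - x - 13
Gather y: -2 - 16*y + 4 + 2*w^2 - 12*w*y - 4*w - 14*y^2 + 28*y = 2*w^2 - 4*w - 14*y^2 + y*(12 - 12*w) + 2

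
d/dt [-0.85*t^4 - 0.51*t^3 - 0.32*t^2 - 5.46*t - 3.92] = -3.4*t^3 - 1.53*t^2 - 0.64*t - 5.46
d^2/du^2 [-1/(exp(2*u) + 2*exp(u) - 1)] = 2*(-4*(exp(u) + 1)^2*exp(u) + (2*exp(u) + 1)*(exp(2*u) + 2*exp(u) - 1))*exp(u)/(exp(2*u) + 2*exp(u) - 1)^3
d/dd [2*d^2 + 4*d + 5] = 4*d + 4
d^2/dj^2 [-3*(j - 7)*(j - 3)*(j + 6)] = 24 - 18*j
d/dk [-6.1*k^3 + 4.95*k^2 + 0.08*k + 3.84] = -18.3*k^2 + 9.9*k + 0.08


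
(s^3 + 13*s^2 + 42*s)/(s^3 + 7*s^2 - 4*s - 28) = s*(s + 6)/(s^2 - 4)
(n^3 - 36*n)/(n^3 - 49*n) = (n^2 - 36)/(n^2 - 49)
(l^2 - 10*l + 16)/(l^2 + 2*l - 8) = (l - 8)/(l + 4)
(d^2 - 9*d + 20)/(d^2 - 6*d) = (d^2 - 9*d + 20)/(d*(d - 6))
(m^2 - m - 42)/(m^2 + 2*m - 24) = (m - 7)/(m - 4)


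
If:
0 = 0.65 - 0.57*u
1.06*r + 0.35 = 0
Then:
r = -0.33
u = 1.14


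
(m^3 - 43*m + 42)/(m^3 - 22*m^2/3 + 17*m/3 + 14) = 3*(m^2 + 6*m - 7)/(3*m^2 - 4*m - 7)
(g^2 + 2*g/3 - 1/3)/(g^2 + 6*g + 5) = (g - 1/3)/(g + 5)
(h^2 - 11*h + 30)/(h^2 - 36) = (h - 5)/(h + 6)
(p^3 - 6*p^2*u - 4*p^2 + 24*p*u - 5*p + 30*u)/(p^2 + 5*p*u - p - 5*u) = (p^3 - 6*p^2*u - 4*p^2 + 24*p*u - 5*p + 30*u)/(p^2 + 5*p*u - p - 5*u)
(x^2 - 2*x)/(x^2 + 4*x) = (x - 2)/(x + 4)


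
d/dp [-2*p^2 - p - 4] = -4*p - 1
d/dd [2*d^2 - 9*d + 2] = 4*d - 9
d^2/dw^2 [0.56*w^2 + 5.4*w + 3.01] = 1.12000000000000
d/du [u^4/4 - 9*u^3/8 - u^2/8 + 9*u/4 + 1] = u^3 - 27*u^2/8 - u/4 + 9/4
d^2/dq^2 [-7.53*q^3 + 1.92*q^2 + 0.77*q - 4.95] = 3.84 - 45.18*q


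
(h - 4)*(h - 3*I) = h^2 - 4*h - 3*I*h + 12*I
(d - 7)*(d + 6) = d^2 - d - 42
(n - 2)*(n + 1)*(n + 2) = n^3 + n^2 - 4*n - 4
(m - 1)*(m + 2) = m^2 + m - 2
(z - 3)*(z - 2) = z^2 - 5*z + 6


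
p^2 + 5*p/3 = p*(p + 5/3)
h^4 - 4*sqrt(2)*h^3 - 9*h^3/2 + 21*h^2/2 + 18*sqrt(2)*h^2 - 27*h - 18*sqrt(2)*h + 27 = (h - 3)*(h - 3/2)*(h - 3*sqrt(2))*(h - sqrt(2))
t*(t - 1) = t^2 - t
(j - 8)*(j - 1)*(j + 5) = j^3 - 4*j^2 - 37*j + 40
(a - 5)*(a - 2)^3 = a^4 - 11*a^3 + 42*a^2 - 68*a + 40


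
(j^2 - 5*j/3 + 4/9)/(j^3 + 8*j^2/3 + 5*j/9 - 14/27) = 3*(3*j - 4)/(9*j^2 + 27*j + 14)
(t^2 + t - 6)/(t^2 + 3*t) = (t - 2)/t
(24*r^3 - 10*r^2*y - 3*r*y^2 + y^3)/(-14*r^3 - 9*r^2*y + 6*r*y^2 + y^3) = (-12*r^2 - r*y + y^2)/(7*r^2 + 8*r*y + y^2)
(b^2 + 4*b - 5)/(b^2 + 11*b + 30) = (b - 1)/(b + 6)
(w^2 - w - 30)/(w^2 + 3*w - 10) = (w - 6)/(w - 2)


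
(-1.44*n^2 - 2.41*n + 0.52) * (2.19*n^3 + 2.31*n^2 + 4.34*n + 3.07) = -3.1536*n^5 - 8.6043*n^4 - 10.6779*n^3 - 13.679*n^2 - 5.1419*n + 1.5964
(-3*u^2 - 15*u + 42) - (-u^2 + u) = -2*u^2 - 16*u + 42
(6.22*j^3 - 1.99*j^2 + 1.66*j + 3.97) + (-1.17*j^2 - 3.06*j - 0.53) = 6.22*j^3 - 3.16*j^2 - 1.4*j + 3.44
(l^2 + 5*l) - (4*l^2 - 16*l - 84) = -3*l^2 + 21*l + 84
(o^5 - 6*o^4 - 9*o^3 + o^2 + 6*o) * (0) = 0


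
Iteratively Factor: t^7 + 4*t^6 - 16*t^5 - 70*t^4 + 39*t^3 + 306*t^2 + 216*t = (t + 1)*(t^6 + 3*t^5 - 19*t^4 - 51*t^3 + 90*t^2 + 216*t) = (t + 1)*(t + 2)*(t^5 + t^4 - 21*t^3 - 9*t^2 + 108*t) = (t + 1)*(t + 2)*(t + 4)*(t^4 - 3*t^3 - 9*t^2 + 27*t) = t*(t + 1)*(t + 2)*(t + 4)*(t^3 - 3*t^2 - 9*t + 27) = t*(t - 3)*(t + 1)*(t + 2)*(t + 4)*(t^2 - 9) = t*(t - 3)^2*(t + 1)*(t + 2)*(t + 4)*(t + 3)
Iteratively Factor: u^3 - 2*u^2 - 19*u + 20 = (u - 5)*(u^2 + 3*u - 4) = (u - 5)*(u + 4)*(u - 1)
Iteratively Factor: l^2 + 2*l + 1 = (l + 1)*(l + 1)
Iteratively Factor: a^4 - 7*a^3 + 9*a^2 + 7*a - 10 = (a - 2)*(a^3 - 5*a^2 - a + 5) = (a - 2)*(a - 1)*(a^2 - 4*a - 5) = (a - 5)*(a - 2)*(a - 1)*(a + 1)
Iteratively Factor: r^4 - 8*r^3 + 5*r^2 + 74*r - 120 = (r - 2)*(r^3 - 6*r^2 - 7*r + 60) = (r - 5)*(r - 2)*(r^2 - r - 12) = (r - 5)*(r - 2)*(r + 3)*(r - 4)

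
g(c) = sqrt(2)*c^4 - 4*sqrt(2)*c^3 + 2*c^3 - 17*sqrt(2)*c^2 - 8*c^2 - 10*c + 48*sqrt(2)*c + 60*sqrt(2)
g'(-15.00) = -20541.13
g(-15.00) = 75943.70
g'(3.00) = -80.37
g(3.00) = -14.06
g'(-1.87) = 102.36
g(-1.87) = -94.23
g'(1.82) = -60.99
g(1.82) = 77.53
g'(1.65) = -52.31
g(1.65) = 87.18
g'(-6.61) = -1631.58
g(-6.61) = 2058.14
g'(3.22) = -73.35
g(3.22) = -31.04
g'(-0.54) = 88.40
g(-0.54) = 44.95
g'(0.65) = 13.15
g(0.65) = 108.19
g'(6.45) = 706.08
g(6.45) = 591.59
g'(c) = 4*sqrt(2)*c^3 - 12*sqrt(2)*c^2 + 6*c^2 - 34*sqrt(2)*c - 16*c - 10 + 48*sqrt(2)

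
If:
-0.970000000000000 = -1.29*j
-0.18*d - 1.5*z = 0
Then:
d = -8.33333333333333*z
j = 0.75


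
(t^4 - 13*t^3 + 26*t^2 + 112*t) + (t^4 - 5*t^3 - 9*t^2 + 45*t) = 2*t^4 - 18*t^3 + 17*t^2 + 157*t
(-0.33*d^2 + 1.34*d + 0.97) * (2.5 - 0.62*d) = 0.2046*d^3 - 1.6558*d^2 + 2.7486*d + 2.425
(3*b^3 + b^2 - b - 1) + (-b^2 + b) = 3*b^3 - 1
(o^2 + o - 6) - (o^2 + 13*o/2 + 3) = -11*o/2 - 9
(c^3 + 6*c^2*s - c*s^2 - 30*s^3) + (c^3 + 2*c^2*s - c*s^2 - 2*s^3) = 2*c^3 + 8*c^2*s - 2*c*s^2 - 32*s^3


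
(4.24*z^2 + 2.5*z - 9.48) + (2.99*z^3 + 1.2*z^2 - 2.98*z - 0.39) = 2.99*z^3 + 5.44*z^2 - 0.48*z - 9.87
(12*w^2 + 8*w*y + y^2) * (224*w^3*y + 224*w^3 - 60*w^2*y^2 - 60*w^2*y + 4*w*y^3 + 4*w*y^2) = 2688*w^5*y + 2688*w^5 + 1072*w^4*y^2 + 1072*w^4*y - 208*w^3*y^3 - 208*w^3*y^2 - 28*w^2*y^4 - 28*w^2*y^3 + 4*w*y^5 + 4*w*y^4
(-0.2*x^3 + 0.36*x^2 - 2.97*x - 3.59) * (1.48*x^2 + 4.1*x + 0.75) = -0.296*x^5 - 0.2872*x^4 - 3.0696*x^3 - 17.2202*x^2 - 16.9465*x - 2.6925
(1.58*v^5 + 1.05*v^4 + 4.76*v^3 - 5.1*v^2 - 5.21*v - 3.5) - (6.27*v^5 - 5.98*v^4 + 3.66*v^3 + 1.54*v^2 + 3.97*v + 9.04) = -4.69*v^5 + 7.03*v^4 + 1.1*v^3 - 6.64*v^2 - 9.18*v - 12.54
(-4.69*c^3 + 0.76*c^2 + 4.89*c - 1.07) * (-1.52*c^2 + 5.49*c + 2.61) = 7.1288*c^5 - 26.9033*c^4 - 15.5013*c^3 + 30.4561*c^2 + 6.8886*c - 2.7927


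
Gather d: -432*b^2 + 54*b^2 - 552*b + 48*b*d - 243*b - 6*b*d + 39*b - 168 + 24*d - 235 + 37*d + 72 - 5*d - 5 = -378*b^2 - 756*b + d*(42*b + 56) - 336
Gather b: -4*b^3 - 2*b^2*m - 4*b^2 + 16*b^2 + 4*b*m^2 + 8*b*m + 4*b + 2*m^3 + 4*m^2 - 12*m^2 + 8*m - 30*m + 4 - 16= -4*b^3 + b^2*(12 - 2*m) + b*(4*m^2 + 8*m + 4) + 2*m^3 - 8*m^2 - 22*m - 12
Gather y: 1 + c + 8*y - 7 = c + 8*y - 6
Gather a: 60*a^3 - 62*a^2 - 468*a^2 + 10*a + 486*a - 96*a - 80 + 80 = 60*a^3 - 530*a^2 + 400*a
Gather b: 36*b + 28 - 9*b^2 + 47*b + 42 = -9*b^2 + 83*b + 70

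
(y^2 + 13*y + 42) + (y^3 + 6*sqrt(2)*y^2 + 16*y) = y^3 + y^2 + 6*sqrt(2)*y^2 + 29*y + 42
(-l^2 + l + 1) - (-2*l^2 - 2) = l^2 + l + 3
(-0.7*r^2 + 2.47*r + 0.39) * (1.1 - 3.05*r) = 2.135*r^3 - 8.3035*r^2 + 1.5275*r + 0.429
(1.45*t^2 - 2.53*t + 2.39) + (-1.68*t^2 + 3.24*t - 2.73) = -0.23*t^2 + 0.71*t - 0.34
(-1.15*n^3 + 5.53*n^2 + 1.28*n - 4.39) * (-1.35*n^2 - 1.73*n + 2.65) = 1.5525*n^5 - 5.476*n^4 - 14.3424*n^3 + 18.3666*n^2 + 10.9867*n - 11.6335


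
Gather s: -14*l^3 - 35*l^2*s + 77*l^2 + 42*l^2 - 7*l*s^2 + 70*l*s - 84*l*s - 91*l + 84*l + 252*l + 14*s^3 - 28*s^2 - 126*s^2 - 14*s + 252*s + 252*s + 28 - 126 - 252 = -14*l^3 + 119*l^2 + 245*l + 14*s^3 + s^2*(-7*l - 154) + s*(-35*l^2 - 14*l + 490) - 350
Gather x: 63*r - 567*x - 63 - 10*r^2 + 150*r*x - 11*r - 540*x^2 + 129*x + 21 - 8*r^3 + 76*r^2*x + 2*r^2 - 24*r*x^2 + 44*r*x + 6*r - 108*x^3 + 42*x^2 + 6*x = -8*r^3 - 8*r^2 + 58*r - 108*x^3 + x^2*(-24*r - 498) + x*(76*r^2 + 194*r - 432) - 42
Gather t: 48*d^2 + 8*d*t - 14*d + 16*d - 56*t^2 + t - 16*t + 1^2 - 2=48*d^2 + 2*d - 56*t^2 + t*(8*d - 15) - 1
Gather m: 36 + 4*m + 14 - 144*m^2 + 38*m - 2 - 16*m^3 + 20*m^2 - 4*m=-16*m^3 - 124*m^2 + 38*m + 48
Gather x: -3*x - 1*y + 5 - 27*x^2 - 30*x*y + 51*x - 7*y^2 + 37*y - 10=-27*x^2 + x*(48 - 30*y) - 7*y^2 + 36*y - 5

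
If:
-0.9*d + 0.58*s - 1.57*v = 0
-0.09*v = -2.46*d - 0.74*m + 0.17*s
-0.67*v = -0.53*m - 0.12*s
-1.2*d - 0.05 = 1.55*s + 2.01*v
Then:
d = -0.00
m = -0.01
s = -0.02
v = -0.01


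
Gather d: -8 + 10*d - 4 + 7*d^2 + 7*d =7*d^2 + 17*d - 12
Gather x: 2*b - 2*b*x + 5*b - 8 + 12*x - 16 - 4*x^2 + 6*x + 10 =7*b - 4*x^2 + x*(18 - 2*b) - 14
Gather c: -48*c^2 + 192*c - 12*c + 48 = -48*c^2 + 180*c + 48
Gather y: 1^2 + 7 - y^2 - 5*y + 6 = -y^2 - 5*y + 14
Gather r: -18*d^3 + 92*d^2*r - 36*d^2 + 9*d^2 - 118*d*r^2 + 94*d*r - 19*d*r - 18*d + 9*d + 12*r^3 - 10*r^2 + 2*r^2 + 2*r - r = -18*d^3 - 27*d^2 - 9*d + 12*r^3 + r^2*(-118*d - 8) + r*(92*d^2 + 75*d + 1)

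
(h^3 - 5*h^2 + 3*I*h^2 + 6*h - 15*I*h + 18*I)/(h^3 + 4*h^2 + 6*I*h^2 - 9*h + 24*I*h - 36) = (h^2 - 5*h + 6)/(h^2 + h*(4 + 3*I) + 12*I)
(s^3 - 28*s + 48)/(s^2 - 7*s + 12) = (s^2 + 4*s - 12)/(s - 3)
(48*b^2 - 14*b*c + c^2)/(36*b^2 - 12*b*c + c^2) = (8*b - c)/(6*b - c)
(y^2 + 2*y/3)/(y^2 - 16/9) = 3*y*(3*y + 2)/(9*y^2 - 16)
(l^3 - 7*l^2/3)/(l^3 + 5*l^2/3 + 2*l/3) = l*(3*l - 7)/(3*l^2 + 5*l + 2)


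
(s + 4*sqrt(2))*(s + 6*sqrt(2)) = s^2 + 10*sqrt(2)*s + 48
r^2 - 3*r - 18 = (r - 6)*(r + 3)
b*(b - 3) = b^2 - 3*b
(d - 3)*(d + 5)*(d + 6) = d^3 + 8*d^2 - 3*d - 90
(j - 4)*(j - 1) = j^2 - 5*j + 4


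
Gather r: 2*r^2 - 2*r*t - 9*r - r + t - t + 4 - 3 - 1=2*r^2 + r*(-2*t - 10)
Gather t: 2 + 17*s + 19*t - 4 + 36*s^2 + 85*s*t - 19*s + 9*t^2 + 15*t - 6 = 36*s^2 - 2*s + 9*t^2 + t*(85*s + 34) - 8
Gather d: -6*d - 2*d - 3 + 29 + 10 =36 - 8*d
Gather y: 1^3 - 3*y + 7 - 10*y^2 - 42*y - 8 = -10*y^2 - 45*y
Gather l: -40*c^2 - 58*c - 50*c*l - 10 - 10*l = -40*c^2 - 58*c + l*(-50*c - 10) - 10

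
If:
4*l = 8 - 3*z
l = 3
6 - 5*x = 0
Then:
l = 3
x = 6/5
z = -4/3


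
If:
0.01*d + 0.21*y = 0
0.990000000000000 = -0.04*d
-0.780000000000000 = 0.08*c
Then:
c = -9.75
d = -24.75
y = 1.18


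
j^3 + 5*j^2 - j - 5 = (j - 1)*(j + 1)*(j + 5)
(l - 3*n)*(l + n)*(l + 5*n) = l^3 + 3*l^2*n - 13*l*n^2 - 15*n^3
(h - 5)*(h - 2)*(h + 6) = h^3 - h^2 - 32*h + 60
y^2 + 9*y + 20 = (y + 4)*(y + 5)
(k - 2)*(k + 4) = k^2 + 2*k - 8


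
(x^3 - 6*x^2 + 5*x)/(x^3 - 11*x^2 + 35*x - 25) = x/(x - 5)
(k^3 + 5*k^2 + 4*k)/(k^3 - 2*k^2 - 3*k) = (k + 4)/(k - 3)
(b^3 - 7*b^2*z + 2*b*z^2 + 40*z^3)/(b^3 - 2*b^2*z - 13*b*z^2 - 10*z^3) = (b - 4*z)/(b + z)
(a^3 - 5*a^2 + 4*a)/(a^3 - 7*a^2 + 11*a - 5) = a*(a - 4)/(a^2 - 6*a + 5)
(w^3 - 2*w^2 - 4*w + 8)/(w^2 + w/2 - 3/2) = 2*(w^3 - 2*w^2 - 4*w + 8)/(2*w^2 + w - 3)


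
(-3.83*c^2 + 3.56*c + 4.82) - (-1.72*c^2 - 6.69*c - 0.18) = -2.11*c^2 + 10.25*c + 5.0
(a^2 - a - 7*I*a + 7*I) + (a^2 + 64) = 2*a^2 - a - 7*I*a + 64 + 7*I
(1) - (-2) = 3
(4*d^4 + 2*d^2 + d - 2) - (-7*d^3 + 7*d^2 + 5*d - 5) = 4*d^4 + 7*d^3 - 5*d^2 - 4*d + 3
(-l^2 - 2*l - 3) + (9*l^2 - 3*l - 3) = 8*l^2 - 5*l - 6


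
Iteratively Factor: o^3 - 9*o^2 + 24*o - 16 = (o - 4)*(o^2 - 5*o + 4) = (o - 4)^2*(o - 1)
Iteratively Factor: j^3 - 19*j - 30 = (j - 5)*(j^2 + 5*j + 6) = (j - 5)*(j + 2)*(j + 3)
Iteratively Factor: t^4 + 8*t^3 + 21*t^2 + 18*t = (t + 2)*(t^3 + 6*t^2 + 9*t) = (t + 2)*(t + 3)*(t^2 + 3*t) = t*(t + 2)*(t + 3)*(t + 3)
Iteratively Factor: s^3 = (s)*(s^2) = s^2*(s)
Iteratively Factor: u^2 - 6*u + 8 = (u - 2)*(u - 4)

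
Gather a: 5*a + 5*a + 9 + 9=10*a + 18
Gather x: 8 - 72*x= 8 - 72*x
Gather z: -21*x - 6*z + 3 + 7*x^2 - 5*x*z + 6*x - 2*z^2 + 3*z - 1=7*x^2 - 15*x - 2*z^2 + z*(-5*x - 3) + 2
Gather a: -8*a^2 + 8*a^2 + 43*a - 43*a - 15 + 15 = 0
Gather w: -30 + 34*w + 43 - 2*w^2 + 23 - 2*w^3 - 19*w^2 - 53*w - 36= -2*w^3 - 21*w^2 - 19*w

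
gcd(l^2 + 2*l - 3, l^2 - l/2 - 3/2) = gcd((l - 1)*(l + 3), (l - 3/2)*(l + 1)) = 1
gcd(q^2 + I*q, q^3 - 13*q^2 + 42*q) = q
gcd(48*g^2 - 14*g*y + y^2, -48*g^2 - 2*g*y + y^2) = -8*g + y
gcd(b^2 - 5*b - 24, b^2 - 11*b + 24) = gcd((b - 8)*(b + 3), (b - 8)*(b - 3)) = b - 8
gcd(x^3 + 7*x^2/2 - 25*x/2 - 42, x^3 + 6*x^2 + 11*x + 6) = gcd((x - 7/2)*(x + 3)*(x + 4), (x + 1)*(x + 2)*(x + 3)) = x + 3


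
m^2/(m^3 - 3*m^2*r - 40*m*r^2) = -m/(-m^2 + 3*m*r + 40*r^2)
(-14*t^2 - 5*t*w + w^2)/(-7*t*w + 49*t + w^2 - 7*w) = (2*t + w)/(w - 7)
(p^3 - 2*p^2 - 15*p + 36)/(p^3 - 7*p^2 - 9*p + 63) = (p^2 + p - 12)/(p^2 - 4*p - 21)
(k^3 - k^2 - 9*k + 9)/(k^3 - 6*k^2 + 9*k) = (k^2 + 2*k - 3)/(k*(k - 3))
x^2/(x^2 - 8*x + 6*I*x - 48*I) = x^2/(x^2 + x*(-8 + 6*I) - 48*I)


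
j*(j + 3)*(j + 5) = j^3 + 8*j^2 + 15*j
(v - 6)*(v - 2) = v^2 - 8*v + 12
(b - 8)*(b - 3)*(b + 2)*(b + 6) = b^4 - 3*b^3 - 52*b^2 + 60*b + 288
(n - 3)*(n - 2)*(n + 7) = n^3 + 2*n^2 - 29*n + 42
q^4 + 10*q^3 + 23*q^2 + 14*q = q*(q + 1)*(q + 2)*(q + 7)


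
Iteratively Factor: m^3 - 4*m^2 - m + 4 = (m - 4)*(m^2 - 1) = (m - 4)*(m - 1)*(m + 1)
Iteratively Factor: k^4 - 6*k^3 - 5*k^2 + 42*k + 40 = (k - 5)*(k^3 - k^2 - 10*k - 8) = (k - 5)*(k + 1)*(k^2 - 2*k - 8) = (k - 5)*(k + 1)*(k + 2)*(k - 4)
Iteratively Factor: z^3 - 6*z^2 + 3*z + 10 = (z - 2)*(z^2 - 4*z - 5) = (z - 2)*(z + 1)*(z - 5)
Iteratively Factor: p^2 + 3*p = (p)*(p + 3)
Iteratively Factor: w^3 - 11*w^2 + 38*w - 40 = (w - 5)*(w^2 - 6*w + 8) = (w - 5)*(w - 4)*(w - 2)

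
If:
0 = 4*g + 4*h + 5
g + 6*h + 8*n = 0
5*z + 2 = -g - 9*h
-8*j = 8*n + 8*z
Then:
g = 5*z/8 - 37/32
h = -5*z/8 - 3/32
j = -89*z/64 - 55/256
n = 25*z/64 + 55/256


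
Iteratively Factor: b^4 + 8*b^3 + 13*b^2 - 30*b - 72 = (b + 4)*(b^3 + 4*b^2 - 3*b - 18) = (b + 3)*(b + 4)*(b^2 + b - 6) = (b + 3)^2*(b + 4)*(b - 2)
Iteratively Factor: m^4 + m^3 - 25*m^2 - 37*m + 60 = (m + 4)*(m^3 - 3*m^2 - 13*m + 15) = (m - 5)*(m + 4)*(m^2 + 2*m - 3) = (m - 5)*(m + 3)*(m + 4)*(m - 1)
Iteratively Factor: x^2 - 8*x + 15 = (x - 3)*(x - 5)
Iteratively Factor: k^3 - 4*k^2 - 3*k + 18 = (k - 3)*(k^2 - k - 6) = (k - 3)*(k + 2)*(k - 3)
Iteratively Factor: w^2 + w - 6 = (w + 3)*(w - 2)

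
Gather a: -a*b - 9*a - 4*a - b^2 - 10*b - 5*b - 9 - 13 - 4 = a*(-b - 13) - b^2 - 15*b - 26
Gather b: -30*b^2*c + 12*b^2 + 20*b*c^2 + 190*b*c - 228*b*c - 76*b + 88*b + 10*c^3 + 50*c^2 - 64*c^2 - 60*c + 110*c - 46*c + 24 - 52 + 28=b^2*(12 - 30*c) + b*(20*c^2 - 38*c + 12) + 10*c^3 - 14*c^2 + 4*c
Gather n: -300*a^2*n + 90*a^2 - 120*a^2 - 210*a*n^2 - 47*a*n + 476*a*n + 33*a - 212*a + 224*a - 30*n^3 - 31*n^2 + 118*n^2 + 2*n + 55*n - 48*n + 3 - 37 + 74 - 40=-30*a^2 + 45*a - 30*n^3 + n^2*(87 - 210*a) + n*(-300*a^2 + 429*a + 9)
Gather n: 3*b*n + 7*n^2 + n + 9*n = 7*n^2 + n*(3*b + 10)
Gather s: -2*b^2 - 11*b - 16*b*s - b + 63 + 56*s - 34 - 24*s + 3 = -2*b^2 - 12*b + s*(32 - 16*b) + 32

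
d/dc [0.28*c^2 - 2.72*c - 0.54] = 0.56*c - 2.72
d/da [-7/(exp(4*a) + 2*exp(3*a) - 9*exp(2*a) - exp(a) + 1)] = (28*exp(3*a) + 42*exp(2*a) - 126*exp(a) - 7)*exp(a)/(exp(4*a) + 2*exp(3*a) - 9*exp(2*a) - exp(a) + 1)^2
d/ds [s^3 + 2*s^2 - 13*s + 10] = 3*s^2 + 4*s - 13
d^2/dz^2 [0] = 0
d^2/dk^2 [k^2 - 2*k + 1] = 2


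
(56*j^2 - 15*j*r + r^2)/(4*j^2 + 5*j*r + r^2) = (56*j^2 - 15*j*r + r^2)/(4*j^2 + 5*j*r + r^2)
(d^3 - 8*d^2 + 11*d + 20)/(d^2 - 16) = (d^2 - 4*d - 5)/(d + 4)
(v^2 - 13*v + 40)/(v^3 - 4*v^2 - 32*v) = (v - 5)/(v*(v + 4))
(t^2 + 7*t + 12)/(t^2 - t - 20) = (t + 3)/(t - 5)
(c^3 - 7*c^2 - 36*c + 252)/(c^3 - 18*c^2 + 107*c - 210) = (c + 6)/(c - 5)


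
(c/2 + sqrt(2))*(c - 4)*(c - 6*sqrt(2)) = c^3/2 - 2*sqrt(2)*c^2 - 2*c^2 - 12*c + 8*sqrt(2)*c + 48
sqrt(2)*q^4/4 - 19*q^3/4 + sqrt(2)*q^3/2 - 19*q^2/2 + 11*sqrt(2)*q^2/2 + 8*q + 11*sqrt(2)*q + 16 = (q/2 + 1)*(q - 8*sqrt(2))*(q - 2*sqrt(2))*(sqrt(2)*q/2 + 1/2)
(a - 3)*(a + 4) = a^2 + a - 12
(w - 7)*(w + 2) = w^2 - 5*w - 14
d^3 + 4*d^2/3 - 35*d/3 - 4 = (d - 3)*(d + 1/3)*(d + 4)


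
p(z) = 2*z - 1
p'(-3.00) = 2.00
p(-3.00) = -7.00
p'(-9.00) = 2.00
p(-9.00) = -19.00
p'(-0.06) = 2.00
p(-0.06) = -1.12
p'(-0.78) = 2.00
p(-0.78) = -2.56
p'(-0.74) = 2.00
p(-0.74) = -2.48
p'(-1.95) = 2.00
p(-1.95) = -4.90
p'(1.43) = 2.00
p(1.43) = 1.86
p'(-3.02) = 2.00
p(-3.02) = -7.04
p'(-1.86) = 2.00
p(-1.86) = -4.72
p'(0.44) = 2.00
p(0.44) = -0.12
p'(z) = 2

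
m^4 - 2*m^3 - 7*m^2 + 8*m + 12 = (m - 3)*(m - 2)*(m + 1)*(m + 2)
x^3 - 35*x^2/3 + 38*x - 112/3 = (x - 7)*(x - 8/3)*(x - 2)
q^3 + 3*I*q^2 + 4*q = q*(q - I)*(q + 4*I)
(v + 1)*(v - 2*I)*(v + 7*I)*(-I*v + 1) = -I*v^4 + 6*v^3 - I*v^3 + 6*v^2 - 9*I*v^2 + 14*v - 9*I*v + 14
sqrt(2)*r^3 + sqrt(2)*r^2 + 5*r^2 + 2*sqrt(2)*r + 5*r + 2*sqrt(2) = (r + 1)*(r + 2*sqrt(2))*(sqrt(2)*r + 1)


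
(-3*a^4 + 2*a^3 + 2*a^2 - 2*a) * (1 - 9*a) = 27*a^5 - 21*a^4 - 16*a^3 + 20*a^2 - 2*a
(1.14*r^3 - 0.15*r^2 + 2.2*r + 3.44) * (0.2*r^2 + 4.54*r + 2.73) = 0.228*r^5 + 5.1456*r^4 + 2.8712*r^3 + 10.2665*r^2 + 21.6236*r + 9.3912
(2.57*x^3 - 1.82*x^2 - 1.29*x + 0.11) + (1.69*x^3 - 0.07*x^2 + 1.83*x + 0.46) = 4.26*x^3 - 1.89*x^2 + 0.54*x + 0.57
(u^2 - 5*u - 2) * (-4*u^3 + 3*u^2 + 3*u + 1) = -4*u^5 + 23*u^4 - 4*u^3 - 20*u^2 - 11*u - 2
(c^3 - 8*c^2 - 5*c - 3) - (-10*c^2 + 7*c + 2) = c^3 + 2*c^2 - 12*c - 5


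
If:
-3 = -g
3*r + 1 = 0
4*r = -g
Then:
No Solution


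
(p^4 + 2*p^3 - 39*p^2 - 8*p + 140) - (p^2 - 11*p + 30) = p^4 + 2*p^3 - 40*p^2 + 3*p + 110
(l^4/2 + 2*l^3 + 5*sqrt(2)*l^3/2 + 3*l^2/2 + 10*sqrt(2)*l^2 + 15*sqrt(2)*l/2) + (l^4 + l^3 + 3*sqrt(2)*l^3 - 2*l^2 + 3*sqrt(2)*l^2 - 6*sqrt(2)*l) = 3*l^4/2 + 3*l^3 + 11*sqrt(2)*l^3/2 - l^2/2 + 13*sqrt(2)*l^2 + 3*sqrt(2)*l/2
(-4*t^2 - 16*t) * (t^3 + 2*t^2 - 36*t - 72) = -4*t^5 - 24*t^4 + 112*t^3 + 864*t^2 + 1152*t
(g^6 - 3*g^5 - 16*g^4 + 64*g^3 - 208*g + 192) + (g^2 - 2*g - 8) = g^6 - 3*g^5 - 16*g^4 + 64*g^3 + g^2 - 210*g + 184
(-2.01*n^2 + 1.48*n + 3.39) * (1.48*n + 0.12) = -2.9748*n^3 + 1.9492*n^2 + 5.1948*n + 0.4068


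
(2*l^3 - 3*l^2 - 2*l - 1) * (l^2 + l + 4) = 2*l^5 - l^4 + 3*l^3 - 15*l^2 - 9*l - 4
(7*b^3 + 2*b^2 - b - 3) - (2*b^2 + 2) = 7*b^3 - b - 5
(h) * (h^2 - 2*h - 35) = h^3 - 2*h^2 - 35*h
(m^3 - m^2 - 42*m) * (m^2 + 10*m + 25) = m^5 + 9*m^4 - 27*m^3 - 445*m^2 - 1050*m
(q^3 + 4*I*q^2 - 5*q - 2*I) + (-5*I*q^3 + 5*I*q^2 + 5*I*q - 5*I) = q^3 - 5*I*q^3 + 9*I*q^2 - 5*q + 5*I*q - 7*I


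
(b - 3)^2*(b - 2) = b^3 - 8*b^2 + 21*b - 18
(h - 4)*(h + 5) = h^2 + h - 20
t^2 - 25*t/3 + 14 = (t - 6)*(t - 7/3)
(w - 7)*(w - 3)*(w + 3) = w^3 - 7*w^2 - 9*w + 63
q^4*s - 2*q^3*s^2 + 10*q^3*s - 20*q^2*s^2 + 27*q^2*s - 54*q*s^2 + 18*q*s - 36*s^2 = (q + 3)*(q + 6)*(q - 2*s)*(q*s + s)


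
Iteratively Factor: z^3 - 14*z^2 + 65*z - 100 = (z - 5)*(z^2 - 9*z + 20) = (z - 5)^2*(z - 4)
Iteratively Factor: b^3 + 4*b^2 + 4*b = (b + 2)*(b^2 + 2*b) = b*(b + 2)*(b + 2)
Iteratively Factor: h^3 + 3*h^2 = (h)*(h^2 + 3*h) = h*(h + 3)*(h)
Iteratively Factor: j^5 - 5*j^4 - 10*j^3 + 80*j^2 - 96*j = (j)*(j^4 - 5*j^3 - 10*j^2 + 80*j - 96) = j*(j - 2)*(j^3 - 3*j^2 - 16*j + 48) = j*(j - 2)*(j + 4)*(j^2 - 7*j + 12) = j*(j - 3)*(j - 2)*(j + 4)*(j - 4)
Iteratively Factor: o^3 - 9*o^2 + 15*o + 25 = (o + 1)*(o^2 - 10*o + 25) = (o - 5)*(o + 1)*(o - 5)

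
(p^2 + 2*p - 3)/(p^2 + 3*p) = (p - 1)/p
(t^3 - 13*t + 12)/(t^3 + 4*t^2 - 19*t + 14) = (t^2 + t - 12)/(t^2 + 5*t - 14)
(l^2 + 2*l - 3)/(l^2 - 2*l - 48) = (-l^2 - 2*l + 3)/(-l^2 + 2*l + 48)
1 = 1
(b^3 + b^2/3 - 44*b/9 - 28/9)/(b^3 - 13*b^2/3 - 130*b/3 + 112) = (3*b^2 + 8*b + 4)/(3*(b^2 - 2*b - 48))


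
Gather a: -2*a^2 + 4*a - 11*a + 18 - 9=-2*a^2 - 7*a + 9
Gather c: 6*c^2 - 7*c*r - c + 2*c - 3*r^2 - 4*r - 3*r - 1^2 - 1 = 6*c^2 + c*(1 - 7*r) - 3*r^2 - 7*r - 2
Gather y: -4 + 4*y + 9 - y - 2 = 3*y + 3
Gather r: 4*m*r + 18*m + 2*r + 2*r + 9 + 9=18*m + r*(4*m + 4) + 18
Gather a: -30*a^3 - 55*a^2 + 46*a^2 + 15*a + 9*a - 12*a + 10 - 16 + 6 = -30*a^3 - 9*a^2 + 12*a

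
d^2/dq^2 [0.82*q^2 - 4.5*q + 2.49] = 1.64000000000000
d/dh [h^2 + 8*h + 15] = 2*h + 8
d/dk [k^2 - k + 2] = 2*k - 1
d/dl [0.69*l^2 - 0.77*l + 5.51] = 1.38*l - 0.77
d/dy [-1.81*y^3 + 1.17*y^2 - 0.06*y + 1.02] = -5.43*y^2 + 2.34*y - 0.06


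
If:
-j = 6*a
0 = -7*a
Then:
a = 0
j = 0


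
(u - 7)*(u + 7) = u^2 - 49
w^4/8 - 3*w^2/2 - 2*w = w*(w/4 + 1/2)*(w/2 + 1)*(w - 4)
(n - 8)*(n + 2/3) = n^2 - 22*n/3 - 16/3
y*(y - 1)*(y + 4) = y^3 + 3*y^2 - 4*y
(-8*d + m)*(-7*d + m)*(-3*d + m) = -168*d^3 + 101*d^2*m - 18*d*m^2 + m^3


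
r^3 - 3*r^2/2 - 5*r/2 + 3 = (r - 2)*(r - 1)*(r + 3/2)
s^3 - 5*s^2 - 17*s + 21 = (s - 7)*(s - 1)*(s + 3)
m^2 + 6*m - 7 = (m - 1)*(m + 7)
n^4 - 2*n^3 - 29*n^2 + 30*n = n*(n - 6)*(n - 1)*(n + 5)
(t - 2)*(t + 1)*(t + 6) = t^3 + 5*t^2 - 8*t - 12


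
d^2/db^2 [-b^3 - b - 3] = -6*b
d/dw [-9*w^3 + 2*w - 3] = 2 - 27*w^2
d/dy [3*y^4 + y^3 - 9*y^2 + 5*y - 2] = 12*y^3 + 3*y^2 - 18*y + 5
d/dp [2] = 0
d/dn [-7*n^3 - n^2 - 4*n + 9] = -21*n^2 - 2*n - 4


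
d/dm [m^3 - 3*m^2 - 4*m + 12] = 3*m^2 - 6*m - 4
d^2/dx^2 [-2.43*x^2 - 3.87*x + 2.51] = -4.86000000000000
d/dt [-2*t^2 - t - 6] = -4*t - 1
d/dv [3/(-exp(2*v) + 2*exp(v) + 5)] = 6*(exp(v) - 1)*exp(v)/(-exp(2*v) + 2*exp(v) + 5)^2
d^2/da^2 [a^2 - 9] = 2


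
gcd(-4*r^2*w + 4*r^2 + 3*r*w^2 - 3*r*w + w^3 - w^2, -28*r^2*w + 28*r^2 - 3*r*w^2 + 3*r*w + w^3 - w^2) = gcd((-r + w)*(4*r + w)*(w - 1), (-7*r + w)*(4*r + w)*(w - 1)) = 4*r*w - 4*r + w^2 - w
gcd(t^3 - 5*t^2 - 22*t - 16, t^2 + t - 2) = t + 2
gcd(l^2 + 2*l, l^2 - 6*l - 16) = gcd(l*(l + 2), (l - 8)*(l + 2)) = l + 2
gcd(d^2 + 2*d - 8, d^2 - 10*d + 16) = d - 2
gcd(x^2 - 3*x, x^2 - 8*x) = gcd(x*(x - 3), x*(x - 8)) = x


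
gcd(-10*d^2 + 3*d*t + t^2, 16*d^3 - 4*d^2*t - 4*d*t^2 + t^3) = -2*d + t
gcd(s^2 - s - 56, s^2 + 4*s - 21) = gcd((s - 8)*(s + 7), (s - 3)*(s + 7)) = s + 7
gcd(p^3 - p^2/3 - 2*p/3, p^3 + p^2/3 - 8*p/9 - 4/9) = p^2 - p/3 - 2/3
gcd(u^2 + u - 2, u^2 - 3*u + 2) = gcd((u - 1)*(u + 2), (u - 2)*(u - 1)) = u - 1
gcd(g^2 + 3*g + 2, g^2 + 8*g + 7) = g + 1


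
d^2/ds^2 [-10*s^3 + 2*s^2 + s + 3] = 4 - 60*s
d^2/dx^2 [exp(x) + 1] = exp(x)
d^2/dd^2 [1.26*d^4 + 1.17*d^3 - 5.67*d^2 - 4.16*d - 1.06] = 15.12*d^2 + 7.02*d - 11.34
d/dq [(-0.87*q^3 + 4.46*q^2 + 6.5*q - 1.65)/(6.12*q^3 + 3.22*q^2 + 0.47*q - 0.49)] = (-30.0966*q^4 - 80.3778*q^3 + 12.7391*q^2 + 6.2552*q - 2.4095)/(37.4544*q^6 + 39.4128*q^5 + 16.1212*q^4 - 2.9708*q^3 - 2.9347*q^2 - 0.4606*q + 0.2401)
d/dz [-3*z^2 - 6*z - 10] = -6*z - 6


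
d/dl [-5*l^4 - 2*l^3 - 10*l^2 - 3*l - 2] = -20*l^3 - 6*l^2 - 20*l - 3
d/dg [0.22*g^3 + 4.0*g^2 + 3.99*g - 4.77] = 0.66*g^2 + 8.0*g + 3.99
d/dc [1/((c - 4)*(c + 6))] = 2*(-c - 1)/(c^4 + 4*c^3 - 44*c^2 - 96*c + 576)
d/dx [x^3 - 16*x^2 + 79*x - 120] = 3*x^2 - 32*x + 79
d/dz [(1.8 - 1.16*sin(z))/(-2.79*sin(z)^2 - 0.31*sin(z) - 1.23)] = (-3.2364*sin(z)^2 + 10.044*sin(z) + 1.9848)*cos(z)/(7.7841*sin(z)^4 + 1.7298*sin(z)^3 + 6.9595*sin(z)^2 + 0.7626*sin(z) + 1.5129)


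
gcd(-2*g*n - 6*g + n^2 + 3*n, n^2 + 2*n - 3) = n + 3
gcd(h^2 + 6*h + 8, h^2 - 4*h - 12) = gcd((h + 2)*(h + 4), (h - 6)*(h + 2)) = h + 2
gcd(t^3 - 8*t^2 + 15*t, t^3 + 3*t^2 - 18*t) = t^2 - 3*t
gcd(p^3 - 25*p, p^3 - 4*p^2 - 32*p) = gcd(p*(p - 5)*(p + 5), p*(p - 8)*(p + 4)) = p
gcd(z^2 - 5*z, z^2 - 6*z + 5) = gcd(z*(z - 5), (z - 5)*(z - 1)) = z - 5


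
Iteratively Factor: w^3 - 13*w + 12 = (w + 4)*(w^2 - 4*w + 3) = (w - 1)*(w + 4)*(w - 3)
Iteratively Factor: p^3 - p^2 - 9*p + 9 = (p + 3)*(p^2 - 4*p + 3) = (p - 1)*(p + 3)*(p - 3)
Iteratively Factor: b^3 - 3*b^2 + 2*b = (b)*(b^2 - 3*b + 2) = b*(b - 1)*(b - 2)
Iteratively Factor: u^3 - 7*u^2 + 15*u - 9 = (u - 3)*(u^2 - 4*u + 3) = (u - 3)*(u - 1)*(u - 3)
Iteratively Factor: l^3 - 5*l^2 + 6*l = (l)*(l^2 - 5*l + 6) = l*(l - 2)*(l - 3)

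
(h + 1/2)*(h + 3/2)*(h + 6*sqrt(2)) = h^3 + 2*h^2 + 6*sqrt(2)*h^2 + 3*h/4 + 12*sqrt(2)*h + 9*sqrt(2)/2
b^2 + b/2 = b*(b + 1/2)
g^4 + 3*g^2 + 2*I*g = g*(g - 2*I)*(g + I)^2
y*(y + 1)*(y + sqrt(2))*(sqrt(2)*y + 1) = sqrt(2)*y^4 + sqrt(2)*y^3 + 3*y^3 + sqrt(2)*y^2 + 3*y^2 + sqrt(2)*y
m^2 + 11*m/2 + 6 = (m + 3/2)*(m + 4)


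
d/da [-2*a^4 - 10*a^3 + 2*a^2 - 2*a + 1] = -8*a^3 - 30*a^2 + 4*a - 2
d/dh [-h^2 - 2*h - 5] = -2*h - 2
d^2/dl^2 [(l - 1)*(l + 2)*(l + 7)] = 6*l + 16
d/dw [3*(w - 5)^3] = 9*(w - 5)^2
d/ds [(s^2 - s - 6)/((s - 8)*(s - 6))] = (-13*s^2 + 108*s - 132)/(s^4 - 28*s^3 + 292*s^2 - 1344*s + 2304)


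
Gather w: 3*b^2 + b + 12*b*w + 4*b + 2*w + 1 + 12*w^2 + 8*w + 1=3*b^2 + 5*b + 12*w^2 + w*(12*b + 10) + 2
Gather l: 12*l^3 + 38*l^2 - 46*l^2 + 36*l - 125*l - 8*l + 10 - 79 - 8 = 12*l^3 - 8*l^2 - 97*l - 77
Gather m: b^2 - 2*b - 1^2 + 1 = b^2 - 2*b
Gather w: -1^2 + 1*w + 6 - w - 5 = 0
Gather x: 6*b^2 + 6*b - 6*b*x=6*b^2 - 6*b*x + 6*b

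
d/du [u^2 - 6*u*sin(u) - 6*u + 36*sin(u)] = -6*u*cos(u) + 2*u - 6*sin(u) + 36*cos(u) - 6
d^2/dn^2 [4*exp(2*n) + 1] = 16*exp(2*n)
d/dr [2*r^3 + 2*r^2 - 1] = 2*r*(3*r + 2)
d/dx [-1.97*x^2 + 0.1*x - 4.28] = 0.1 - 3.94*x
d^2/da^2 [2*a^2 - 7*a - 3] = 4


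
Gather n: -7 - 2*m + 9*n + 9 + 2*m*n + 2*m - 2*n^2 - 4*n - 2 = -2*n^2 + n*(2*m + 5)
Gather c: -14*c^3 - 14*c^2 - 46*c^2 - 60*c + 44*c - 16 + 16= -14*c^3 - 60*c^2 - 16*c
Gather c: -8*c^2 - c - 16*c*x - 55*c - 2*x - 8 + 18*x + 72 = -8*c^2 + c*(-16*x - 56) + 16*x + 64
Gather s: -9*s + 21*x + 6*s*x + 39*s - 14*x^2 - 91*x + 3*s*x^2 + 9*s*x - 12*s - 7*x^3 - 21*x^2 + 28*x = s*(3*x^2 + 15*x + 18) - 7*x^3 - 35*x^2 - 42*x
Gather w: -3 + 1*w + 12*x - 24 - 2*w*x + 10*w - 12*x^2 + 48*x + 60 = w*(11 - 2*x) - 12*x^2 + 60*x + 33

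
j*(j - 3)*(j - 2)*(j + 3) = j^4 - 2*j^3 - 9*j^2 + 18*j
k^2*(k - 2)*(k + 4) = k^4 + 2*k^3 - 8*k^2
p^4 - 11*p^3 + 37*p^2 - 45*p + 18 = (p - 6)*(p - 3)*(p - 1)^2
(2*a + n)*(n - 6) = 2*a*n - 12*a + n^2 - 6*n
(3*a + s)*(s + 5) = 3*a*s + 15*a + s^2 + 5*s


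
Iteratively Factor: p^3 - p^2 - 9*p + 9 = (p - 3)*(p^2 + 2*p - 3) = (p - 3)*(p - 1)*(p + 3)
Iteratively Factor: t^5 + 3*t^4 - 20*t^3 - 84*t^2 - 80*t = (t - 5)*(t^4 + 8*t^3 + 20*t^2 + 16*t) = (t - 5)*(t + 2)*(t^3 + 6*t^2 + 8*t) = (t - 5)*(t + 2)*(t + 4)*(t^2 + 2*t) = (t - 5)*(t + 2)^2*(t + 4)*(t)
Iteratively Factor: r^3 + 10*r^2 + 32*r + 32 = (r + 4)*(r^2 + 6*r + 8) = (r + 4)^2*(r + 2)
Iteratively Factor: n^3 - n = (n + 1)*(n^2 - n) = (n - 1)*(n + 1)*(n)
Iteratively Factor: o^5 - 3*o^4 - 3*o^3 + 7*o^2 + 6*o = (o - 2)*(o^4 - o^3 - 5*o^2 - 3*o) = o*(o - 2)*(o^3 - o^2 - 5*o - 3) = o*(o - 2)*(o + 1)*(o^2 - 2*o - 3) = o*(o - 2)*(o + 1)^2*(o - 3)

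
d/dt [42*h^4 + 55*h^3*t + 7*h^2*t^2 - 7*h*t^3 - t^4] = 55*h^3 + 14*h^2*t - 21*h*t^2 - 4*t^3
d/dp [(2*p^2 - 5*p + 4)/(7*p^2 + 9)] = 5*(7*p^2 - 4*p - 9)/(49*p^4 + 126*p^2 + 81)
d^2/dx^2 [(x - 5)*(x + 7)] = 2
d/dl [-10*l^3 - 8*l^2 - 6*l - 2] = -30*l^2 - 16*l - 6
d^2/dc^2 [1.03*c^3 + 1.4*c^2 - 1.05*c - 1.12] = 6.18*c + 2.8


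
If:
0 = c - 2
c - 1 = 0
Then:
No Solution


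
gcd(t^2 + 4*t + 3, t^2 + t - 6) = t + 3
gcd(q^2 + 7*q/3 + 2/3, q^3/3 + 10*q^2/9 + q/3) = q + 1/3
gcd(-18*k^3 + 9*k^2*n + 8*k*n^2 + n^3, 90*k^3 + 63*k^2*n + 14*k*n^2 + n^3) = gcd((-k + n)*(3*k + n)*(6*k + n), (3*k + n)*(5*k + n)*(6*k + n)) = 18*k^2 + 9*k*n + n^2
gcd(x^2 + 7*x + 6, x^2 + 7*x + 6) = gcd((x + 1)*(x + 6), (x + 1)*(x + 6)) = x^2 + 7*x + 6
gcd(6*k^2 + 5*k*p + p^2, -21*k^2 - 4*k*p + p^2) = 3*k + p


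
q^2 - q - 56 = (q - 8)*(q + 7)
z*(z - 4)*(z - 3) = z^3 - 7*z^2 + 12*z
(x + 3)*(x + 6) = x^2 + 9*x + 18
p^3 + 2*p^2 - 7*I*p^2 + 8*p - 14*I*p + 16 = (p + 2)*(p - 8*I)*(p + I)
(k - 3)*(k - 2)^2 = k^3 - 7*k^2 + 16*k - 12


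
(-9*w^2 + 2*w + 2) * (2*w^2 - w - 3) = -18*w^4 + 13*w^3 + 29*w^2 - 8*w - 6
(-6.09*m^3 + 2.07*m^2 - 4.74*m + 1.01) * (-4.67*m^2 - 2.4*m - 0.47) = 28.4403*m^5 + 4.9491*m^4 + 20.0301*m^3 + 5.6864*m^2 - 0.1962*m - 0.4747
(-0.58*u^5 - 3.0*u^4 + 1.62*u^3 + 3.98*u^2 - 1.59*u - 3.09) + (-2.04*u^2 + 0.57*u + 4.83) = -0.58*u^5 - 3.0*u^4 + 1.62*u^3 + 1.94*u^2 - 1.02*u + 1.74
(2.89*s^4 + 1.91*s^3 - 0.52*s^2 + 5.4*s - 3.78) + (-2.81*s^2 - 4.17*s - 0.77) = 2.89*s^4 + 1.91*s^3 - 3.33*s^2 + 1.23*s - 4.55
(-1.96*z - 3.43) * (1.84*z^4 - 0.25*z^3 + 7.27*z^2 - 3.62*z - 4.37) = -3.6064*z^5 - 5.8212*z^4 - 13.3917*z^3 - 17.8409*z^2 + 20.9818*z + 14.9891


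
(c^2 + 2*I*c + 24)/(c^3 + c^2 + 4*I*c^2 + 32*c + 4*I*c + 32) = (c + 6*I)/(c^2 + c*(1 + 8*I) + 8*I)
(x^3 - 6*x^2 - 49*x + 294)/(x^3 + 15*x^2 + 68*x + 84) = (x^2 - 13*x + 42)/(x^2 + 8*x + 12)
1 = 1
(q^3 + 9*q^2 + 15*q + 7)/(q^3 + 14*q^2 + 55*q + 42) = (q + 1)/(q + 6)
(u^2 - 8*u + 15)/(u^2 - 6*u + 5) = (u - 3)/(u - 1)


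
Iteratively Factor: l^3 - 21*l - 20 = (l - 5)*(l^2 + 5*l + 4) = (l - 5)*(l + 1)*(l + 4)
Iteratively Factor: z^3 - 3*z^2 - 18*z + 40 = (z + 4)*(z^2 - 7*z + 10) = (z - 2)*(z + 4)*(z - 5)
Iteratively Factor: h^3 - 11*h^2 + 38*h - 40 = (h - 2)*(h^2 - 9*h + 20) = (h - 4)*(h - 2)*(h - 5)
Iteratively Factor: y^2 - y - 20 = (y + 4)*(y - 5)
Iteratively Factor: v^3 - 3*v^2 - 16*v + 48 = (v - 3)*(v^2 - 16) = (v - 4)*(v - 3)*(v + 4)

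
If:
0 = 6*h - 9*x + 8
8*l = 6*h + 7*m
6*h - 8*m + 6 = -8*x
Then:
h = 3*x/2 - 4/3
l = 191*x/64 - 39/32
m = 17*x/8 - 1/4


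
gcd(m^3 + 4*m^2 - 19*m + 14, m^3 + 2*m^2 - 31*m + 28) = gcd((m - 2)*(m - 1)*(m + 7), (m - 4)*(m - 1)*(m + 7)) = m^2 + 6*m - 7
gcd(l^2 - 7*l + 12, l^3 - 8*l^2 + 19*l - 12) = l^2 - 7*l + 12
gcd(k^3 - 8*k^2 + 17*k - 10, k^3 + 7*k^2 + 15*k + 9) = 1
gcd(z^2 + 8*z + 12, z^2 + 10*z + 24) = z + 6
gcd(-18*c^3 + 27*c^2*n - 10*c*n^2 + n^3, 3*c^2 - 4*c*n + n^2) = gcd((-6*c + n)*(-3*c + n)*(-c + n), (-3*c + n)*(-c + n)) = 3*c^2 - 4*c*n + n^2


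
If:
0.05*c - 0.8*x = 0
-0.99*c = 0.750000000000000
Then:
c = -0.76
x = -0.05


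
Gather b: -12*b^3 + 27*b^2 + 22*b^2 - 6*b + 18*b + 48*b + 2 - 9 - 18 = -12*b^3 + 49*b^2 + 60*b - 25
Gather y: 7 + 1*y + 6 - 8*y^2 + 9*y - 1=-8*y^2 + 10*y + 12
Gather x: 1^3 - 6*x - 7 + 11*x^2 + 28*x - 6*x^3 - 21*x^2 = -6*x^3 - 10*x^2 + 22*x - 6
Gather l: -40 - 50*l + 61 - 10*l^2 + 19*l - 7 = -10*l^2 - 31*l + 14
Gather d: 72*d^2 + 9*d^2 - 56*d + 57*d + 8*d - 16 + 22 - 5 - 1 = 81*d^2 + 9*d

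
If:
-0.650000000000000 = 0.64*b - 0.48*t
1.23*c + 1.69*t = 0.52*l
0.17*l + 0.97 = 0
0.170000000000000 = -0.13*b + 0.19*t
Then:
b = -0.71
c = -2.98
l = -5.71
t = 0.41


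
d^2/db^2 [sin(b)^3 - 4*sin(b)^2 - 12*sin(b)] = -9*sin(b)^3 + 16*sin(b)^2 + 18*sin(b) - 8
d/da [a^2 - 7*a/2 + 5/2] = 2*a - 7/2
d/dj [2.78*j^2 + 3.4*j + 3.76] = 5.56*j + 3.4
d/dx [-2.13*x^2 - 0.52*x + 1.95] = -4.26*x - 0.52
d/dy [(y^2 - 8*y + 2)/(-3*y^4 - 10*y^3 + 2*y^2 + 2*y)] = 2*(3*y^5 - 31*y^4 - 68*y^3 + 39*y^2 - 4*y - 2)/(y^2*(9*y^6 + 60*y^5 + 88*y^4 - 52*y^3 - 36*y^2 + 8*y + 4))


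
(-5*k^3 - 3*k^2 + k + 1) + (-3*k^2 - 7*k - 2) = -5*k^3 - 6*k^2 - 6*k - 1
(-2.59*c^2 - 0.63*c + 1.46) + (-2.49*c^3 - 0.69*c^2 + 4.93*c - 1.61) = -2.49*c^3 - 3.28*c^2 + 4.3*c - 0.15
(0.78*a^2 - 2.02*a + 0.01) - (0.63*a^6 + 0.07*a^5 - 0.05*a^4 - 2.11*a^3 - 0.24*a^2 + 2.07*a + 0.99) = -0.63*a^6 - 0.07*a^5 + 0.05*a^4 + 2.11*a^3 + 1.02*a^2 - 4.09*a - 0.98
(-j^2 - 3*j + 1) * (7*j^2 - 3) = -7*j^4 - 21*j^3 + 10*j^2 + 9*j - 3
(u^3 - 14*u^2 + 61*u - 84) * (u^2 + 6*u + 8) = u^5 - 8*u^4 - 15*u^3 + 170*u^2 - 16*u - 672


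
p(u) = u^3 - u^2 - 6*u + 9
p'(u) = 3*u^2 - 2*u - 6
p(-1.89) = 10.02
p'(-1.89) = 8.50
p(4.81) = 68.29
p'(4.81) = 53.79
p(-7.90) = -499.05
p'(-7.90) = 197.03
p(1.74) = 0.80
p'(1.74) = -0.40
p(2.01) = 1.02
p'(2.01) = 2.10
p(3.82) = 27.23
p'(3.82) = 30.14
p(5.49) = 111.39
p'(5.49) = 73.44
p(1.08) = 2.61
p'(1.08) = -4.66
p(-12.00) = -1791.00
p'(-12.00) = 450.00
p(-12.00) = -1791.00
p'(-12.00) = 450.00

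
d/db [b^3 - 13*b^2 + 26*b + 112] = 3*b^2 - 26*b + 26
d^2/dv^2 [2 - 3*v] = 0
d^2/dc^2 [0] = 0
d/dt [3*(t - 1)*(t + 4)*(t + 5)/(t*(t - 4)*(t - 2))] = 6*(-7*t^4 - 3*t^3 + 95*t^2 - 120*t + 80)/(t^2*(t^4 - 12*t^3 + 52*t^2 - 96*t + 64))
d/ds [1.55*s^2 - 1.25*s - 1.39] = 3.1*s - 1.25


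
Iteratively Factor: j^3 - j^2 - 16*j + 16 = (j - 1)*(j^2 - 16) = (j - 4)*(j - 1)*(j + 4)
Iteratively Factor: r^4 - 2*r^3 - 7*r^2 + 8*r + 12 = (r + 1)*(r^3 - 3*r^2 - 4*r + 12) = (r - 2)*(r + 1)*(r^2 - r - 6) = (r - 3)*(r - 2)*(r + 1)*(r + 2)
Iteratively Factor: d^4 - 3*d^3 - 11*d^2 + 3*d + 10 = (d + 2)*(d^3 - 5*d^2 - d + 5) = (d + 1)*(d + 2)*(d^2 - 6*d + 5) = (d - 1)*(d + 1)*(d + 2)*(d - 5)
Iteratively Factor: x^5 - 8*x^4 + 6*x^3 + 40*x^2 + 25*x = (x - 5)*(x^4 - 3*x^3 - 9*x^2 - 5*x) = (x - 5)^2*(x^3 + 2*x^2 + x) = (x - 5)^2*(x + 1)*(x^2 + x) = x*(x - 5)^2*(x + 1)*(x + 1)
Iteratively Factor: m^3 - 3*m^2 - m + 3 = (m - 1)*(m^2 - 2*m - 3) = (m - 3)*(m - 1)*(m + 1)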